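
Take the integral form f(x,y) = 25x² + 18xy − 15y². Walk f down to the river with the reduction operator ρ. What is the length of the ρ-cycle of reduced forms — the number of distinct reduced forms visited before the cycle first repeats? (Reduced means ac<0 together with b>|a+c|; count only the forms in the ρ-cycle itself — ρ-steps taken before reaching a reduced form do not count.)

D = 1824, ⌊√D⌋ = 42
river: ρ → (-15,42,1)
river: ρ → (1,42,-15)
river: ρ → (-15,18,25)
river: ρ → (25,32,-8)
river: ρ → (-8,32,25)
river: ρ → (25,18,-15)
ρ-cycle length = 6 (tail of 0 descent steps not counted)

6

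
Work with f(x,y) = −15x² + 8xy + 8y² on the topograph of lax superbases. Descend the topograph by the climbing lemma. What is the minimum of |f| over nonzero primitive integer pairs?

river: ρ → (8,8,-15)
river: ρ → (-15,22,1)
river: ρ → (1,22,-15)
river: ρ → (-15,8,8)
closes: descent 0, river 4
min |a| on river = 1

1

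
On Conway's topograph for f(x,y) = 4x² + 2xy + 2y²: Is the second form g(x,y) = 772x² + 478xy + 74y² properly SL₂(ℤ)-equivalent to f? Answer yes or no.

D₁ = -28, D₂ = -28
f: flip: (4,2,2)→(2,-2,4)
f: translate: b→2 (≡-2 mod 4), so (2,-2,4)→(2,2,4)
f: reduced (well bottom): (2,2,4) with a≤c, −a<b≤a
g: flip: (772,478,74)→(74,-478,772)
g: translate: b→-34 (≡-478 mod 148), so (74,-478,772)→(74,-34,4)
g: flip: (74,-34,4)→(4,34,74)
g: translate: b→2 (≡34 mod 8), so (4,34,74)→(4,2,2)
g: flip: (4,2,2)→(2,-2,4)
g: translate: b→2 (≡-2 mod 4), so (2,-2,4)→(2,2,4)
g: reduced (well bottom): (2,2,4) with a≤c, −a<b≤a
reduced forms (2, 2, 4) vs (2, 2, 4) ⇒ equivalent

yes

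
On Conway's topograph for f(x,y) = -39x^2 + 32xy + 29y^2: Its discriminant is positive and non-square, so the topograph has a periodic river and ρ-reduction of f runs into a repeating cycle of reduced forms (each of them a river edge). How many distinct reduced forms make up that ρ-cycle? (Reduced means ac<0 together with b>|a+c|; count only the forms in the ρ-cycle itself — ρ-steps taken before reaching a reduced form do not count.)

D = 5548, ⌊√D⌋ = 74
river: ρ → (29,26,-42)
river: ρ → (-42,58,13)
river: ρ → (13,72,-7)
river: ρ → (-7,68,33)
river: ρ → (33,64,-11)
river: ρ → (-11,68,21)
river: ρ → (21,58,-26)
river: ρ → (-26,46,33)
river: ρ → (33,20,-39)
river: ρ → (-39,58,14)
river: ρ → (14,54,-47)
river: ρ → (-47,40,21)
river: ρ → (21,44,-43)
river: ρ → (-43,42,22)
river: ρ → (22,46,-39)
river: ρ → (-39,32,29)
ρ-cycle length = 16 (tail of 0 descent steps not counted)

16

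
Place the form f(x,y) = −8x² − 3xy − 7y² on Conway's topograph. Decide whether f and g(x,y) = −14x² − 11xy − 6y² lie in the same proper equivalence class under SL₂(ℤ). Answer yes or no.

D₁ = -215, D₂ = -215
f is negative-definite; reduce −f:
−f: flip: (8,3,7)→(7,-3,8)
−f: reduced (well bottom): (7,-3,8) with a≤c, −a<b≤a
flip sign back: reduced form of f is (-7,3,-8)
g is negative-definite; reduce −g:
−g: flip: (14,11,6)→(6,-11,14)
−g: translate: b→1 (≡-11 mod 12), so (6,-11,14)→(6,1,9)
−g: reduced (well bottom): (6,1,9) with a≤c, −a<b≤a
flip sign back: reduced form of g is (-6,-1,-9)
reduced forms (-7, 3, -8) vs (-6, -1, -9) ⇒ inequivalent

no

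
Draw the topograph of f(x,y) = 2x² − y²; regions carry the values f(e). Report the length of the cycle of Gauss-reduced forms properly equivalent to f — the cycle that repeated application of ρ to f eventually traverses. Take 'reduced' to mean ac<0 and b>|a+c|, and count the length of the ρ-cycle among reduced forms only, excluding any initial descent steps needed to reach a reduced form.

D = 8, ⌊√D⌋ = 2
descent: ρ → (-1,2,1)  [lands on river]
river: ρ → (1,2,-1)
ρ-cycle length = 2 (tail of 1 descent step not counted)

2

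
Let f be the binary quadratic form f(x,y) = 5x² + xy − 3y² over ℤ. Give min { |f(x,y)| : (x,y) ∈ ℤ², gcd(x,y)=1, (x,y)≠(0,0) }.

descent: ρ → (-3,5,3)  [lands on river]
river: ρ → (3,7,-1)
river: ρ → (-1,7,3)
river: ρ → (3,5,-3)
river: ρ → (-3,7,1)
river: ρ → (1,7,-3)
closes: descent 1, river 6
min |a| on river = 1

1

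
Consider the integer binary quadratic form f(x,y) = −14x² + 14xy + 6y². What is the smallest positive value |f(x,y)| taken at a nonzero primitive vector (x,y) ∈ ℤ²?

river: ρ → (6,22,-2)
river: ρ → (-2,22,6)
river: ρ → (6,14,-14)
river: ρ → (-14,14,6)
closes: descent 0, river 4
min |a| on river = 2

2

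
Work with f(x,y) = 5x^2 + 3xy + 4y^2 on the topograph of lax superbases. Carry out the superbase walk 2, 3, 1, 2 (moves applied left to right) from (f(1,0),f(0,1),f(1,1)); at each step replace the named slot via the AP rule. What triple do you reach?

start (5,4,12) = (f(1,0),f(0,1),f(1,1))
replace slot 2: 2·(5+12) − 4 = 30 → (5,30,12)
replace slot 3: 2·(5+30) − 12 = 58 → (5,30,58)
replace slot 1: 2·(30+58) − 5 = 171 → (171,30,58)
replace slot 2: 2·(171+58) − 30 = 428 → (171,428,58)

171,428,58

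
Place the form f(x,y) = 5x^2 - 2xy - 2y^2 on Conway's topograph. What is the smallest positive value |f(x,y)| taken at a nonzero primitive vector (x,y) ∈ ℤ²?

descent: ρ → (-2,6,1)  [lands on river]
river: ρ → (1,6,-2)
closes: descent 1, river 2
min |a| on river = 1

1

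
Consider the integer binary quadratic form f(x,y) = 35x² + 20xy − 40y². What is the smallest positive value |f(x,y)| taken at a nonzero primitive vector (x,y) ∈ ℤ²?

river: ρ → (-40,60,15)
river: ρ → (15,60,-40)
river: ρ → (-40,20,35)
river: ρ → (35,50,-25)
river: ρ → (-25,50,35)
river: ρ → (35,20,-40)
closes: descent 0, river 6
min |a| on river = 15

15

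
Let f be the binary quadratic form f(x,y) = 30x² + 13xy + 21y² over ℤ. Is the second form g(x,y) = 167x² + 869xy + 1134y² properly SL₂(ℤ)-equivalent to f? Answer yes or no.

D₁ = -2351, D₂ = -2351
f: flip: (30,13,21)→(21,-13,30)
f: reduced (well bottom): (21,-13,30) with a≤c, −a<b≤a
g: translate: b→-133 (≡869 mod 334), so (167,869,1134)→(167,-133,30)
g: flip: (167,-133,30)→(30,133,167)
g: translate: b→13 (≡133 mod 60), so (30,133,167)→(30,13,21)
g: flip: (30,13,21)→(21,-13,30)
g: reduced (well bottom): (21,-13,30) with a≤c, −a<b≤a
reduced forms (21, -13, 30) vs (21, -13, 30) ⇒ equivalent

yes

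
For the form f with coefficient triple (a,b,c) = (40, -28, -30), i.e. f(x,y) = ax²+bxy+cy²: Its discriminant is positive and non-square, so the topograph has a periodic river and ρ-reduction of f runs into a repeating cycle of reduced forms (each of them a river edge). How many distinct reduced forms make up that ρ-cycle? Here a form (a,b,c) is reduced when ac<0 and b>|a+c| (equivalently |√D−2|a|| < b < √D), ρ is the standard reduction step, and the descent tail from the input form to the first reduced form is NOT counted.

D = 5584, ⌊√D⌋ = 74
descent: ρ → (-30,28,40)  [lands on river]
river: ρ → (40,52,-18)
river: ρ → (-18,56,34)
river: ρ → (34,12,-40)
river: ρ → (-40,68,6)
river: ρ → (6,64,-62)
river: ρ → (-62,60,8)
river: ρ → (8,68,-30)
river: ρ → (-30,52,24)
river: ρ → (24,44,-38)
river: ρ → (-38,32,30)
river: ρ → (30,28,-40)
river: ρ → (-40,52,18)
river: ρ → (18,56,-34)
river: ρ → (-34,12,40)
river: ρ → (40,68,-6)
river: ρ → (-6,64,62)
river: ρ → (62,60,-8)
river: ρ → (-8,68,30)
river: ρ → (30,52,-24)
river: ρ → (-24,44,38)
river: ρ → (38,32,-30)
ρ-cycle length = 22 (tail of 1 descent step not counted)

22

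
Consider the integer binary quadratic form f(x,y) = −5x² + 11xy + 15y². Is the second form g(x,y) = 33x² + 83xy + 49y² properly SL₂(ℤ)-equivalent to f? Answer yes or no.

D₁ = 421, D₂ = 421
river cycle of f (length 26): (15, 19, -1), (-1, 19, 15), (15, 11, -5), (-5, 19, 3), (3, 17, -11), (-11, 5, 9), (9, 13, -7), (-7, 15, 7), (7, 13, -9), (-9, 5, 11), … (16 more)
river cycle of g (length 26): (-1, 19, 15), (15, 11, -5), (-5, 19, 3), (3, 17, -11), (-11, 5, 9), (9, 13, -7), (-7, 15, 7), (7, 13, -9), (-9, 5, 11), (11, 17, -3), … (16 more)
cycles coincide ⇒ equivalent

yes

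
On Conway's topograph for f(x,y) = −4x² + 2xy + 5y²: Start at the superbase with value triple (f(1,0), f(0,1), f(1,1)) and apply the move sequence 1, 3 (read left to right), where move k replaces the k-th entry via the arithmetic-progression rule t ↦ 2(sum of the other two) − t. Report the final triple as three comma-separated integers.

start (-4,5,3) = (f(1,0),f(0,1),f(1,1))
replace slot 1: 2·(5+3) − (-4) = 20 → (20,5,3)
replace slot 3: 2·(20+5) − 3 = 47 → (20,5,47)

20,5,47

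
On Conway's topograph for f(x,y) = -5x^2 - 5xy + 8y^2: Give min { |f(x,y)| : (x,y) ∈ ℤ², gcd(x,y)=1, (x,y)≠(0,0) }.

descent: ρ → (8,5,-5)  [lands on river]
river: ρ → (-5,5,8)
river: ρ → (8,11,-2)
river: ρ → (-2,13,2)
river: ρ → (2,11,-8)
river: ρ → (-8,5,5)
river: ρ → (5,5,-8)
river: ρ → (-8,11,2)
river: ρ → (2,13,-2)
river: ρ → (-2,11,8)
closes: descent 1, river 10
min |a| on river = 2

2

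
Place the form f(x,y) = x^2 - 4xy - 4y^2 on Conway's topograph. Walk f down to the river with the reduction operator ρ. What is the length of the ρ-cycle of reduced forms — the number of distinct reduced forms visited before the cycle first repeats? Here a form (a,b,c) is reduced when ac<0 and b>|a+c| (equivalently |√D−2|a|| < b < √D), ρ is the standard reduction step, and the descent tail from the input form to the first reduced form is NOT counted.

D = 32, ⌊√D⌋ = 5
descent: ρ → (-4,4,1)  [lands on river]
river: ρ → (1,4,-4)
ρ-cycle length = 2 (tail of 1 descent step not counted)

2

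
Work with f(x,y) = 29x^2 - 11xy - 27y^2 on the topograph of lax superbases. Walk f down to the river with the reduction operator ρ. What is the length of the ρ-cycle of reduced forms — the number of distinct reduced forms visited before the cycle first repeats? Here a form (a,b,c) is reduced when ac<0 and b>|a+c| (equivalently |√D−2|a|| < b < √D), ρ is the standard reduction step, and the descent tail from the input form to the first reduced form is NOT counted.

D = 3253, ⌊√D⌋ = 57
descent: ρ → (-27,11,29)  [lands on river]
river: ρ → (29,47,-9)
river: ρ → (-9,43,39)
river: ρ → (39,35,-13)
river: ρ → (-13,43,27)
river: ρ → (27,11,-29)
river: ρ → (-29,47,9)
river: ρ → (9,43,-39)
river: ρ → (-39,35,13)
river: ρ → (13,43,-27)
ρ-cycle length = 10 (tail of 1 descent step not counted)

10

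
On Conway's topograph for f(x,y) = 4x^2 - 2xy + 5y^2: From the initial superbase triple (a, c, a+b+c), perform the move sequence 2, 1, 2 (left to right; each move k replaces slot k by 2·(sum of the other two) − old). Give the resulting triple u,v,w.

start (4,5,7) = (f(1,0),f(0,1),f(1,1))
replace slot 2: 2·(4+7) − 5 = 17 → (4,17,7)
replace slot 1: 2·(17+7) − 4 = 44 → (44,17,7)
replace slot 2: 2·(44+7) − 17 = 85 → (44,85,7)

44,85,7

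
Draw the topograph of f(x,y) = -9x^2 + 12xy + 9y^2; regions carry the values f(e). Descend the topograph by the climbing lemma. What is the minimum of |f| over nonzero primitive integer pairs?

river: ρ → (9,6,-12)
river: ρ → (-12,18,3)
river: ρ → (3,18,-12)
river: ρ → (-12,6,9)
river: ρ → (9,12,-9)
river: ρ → (-9,6,12)
river: ρ → (12,18,-3)
river: ρ → (-3,18,12)
river: ρ → (12,6,-9)
river: ρ → (-9,12,9)
closes: descent 0, river 10
min |a| on river = 3

3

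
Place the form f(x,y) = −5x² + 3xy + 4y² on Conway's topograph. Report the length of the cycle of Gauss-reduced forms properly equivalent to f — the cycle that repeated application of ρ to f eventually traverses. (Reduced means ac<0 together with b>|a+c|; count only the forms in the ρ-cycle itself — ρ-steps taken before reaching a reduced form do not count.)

D = 89, ⌊√D⌋ = 9
river: ρ → (4,5,-4)
river: ρ → (-4,3,5)
river: ρ → (5,7,-2)
river: ρ → (-2,9,1)
river: ρ → (1,9,-2)
river: ρ → (-2,7,5)
river: ρ → (5,3,-4)
river: ρ → (-4,5,4)
river: ρ → (4,3,-5)
river: ρ → (-5,7,2)
river: ρ → (2,9,-1)
river: ρ → (-1,9,2)
river: ρ → (2,7,-5)
river: ρ → (-5,3,4)
ρ-cycle length = 14 (tail of 0 descent steps not counted)

14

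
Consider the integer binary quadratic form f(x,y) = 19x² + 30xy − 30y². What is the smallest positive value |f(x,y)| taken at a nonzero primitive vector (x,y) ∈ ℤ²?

river: ρ → (-30,30,19)
river: ρ → (19,46,-14)
river: ρ → (-14,38,31)
river: ρ → (31,24,-21)
river: ρ → (-21,18,34)
river: ρ → (34,50,-5)
river: ρ → (-5,50,34)
river: ρ → (34,18,-21)
river: ρ → (-21,24,31)
river: ρ → (31,38,-14)
river: ρ → (-14,46,19)
river: ρ → (19,30,-30)
closes: descent 0, river 12
min |a| on river = 5

5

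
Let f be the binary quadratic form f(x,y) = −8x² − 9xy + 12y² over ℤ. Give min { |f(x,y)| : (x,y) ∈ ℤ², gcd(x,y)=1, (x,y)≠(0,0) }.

descent: ρ → (12,9,-8)  [lands on river]
river: ρ → (-8,7,13)
river: ρ → (13,19,-2)
river: ρ → (-2,21,3)
river: ρ → (3,21,-2)
river: ρ → (-2,19,13)
river: ρ → (13,7,-8)
river: ρ → (-8,9,12)
river: ρ → (12,15,-5)
river: ρ → (-5,15,12)
closes: descent 1, river 10
min |a| on river = 2

2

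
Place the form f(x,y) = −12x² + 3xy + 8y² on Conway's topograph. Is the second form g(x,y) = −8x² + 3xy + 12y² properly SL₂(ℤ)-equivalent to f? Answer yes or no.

D₁ = 393, D₂ = 393
river cycle of f (length 16): (8, 13, -7), (-7, 15, 6), (6, 9, -13), (-13, 17, 2), (2, 19, -4), (-4, 13, 14), (14, 15, -3), (-3, 15, 14), (14, 13, -4), (-4, 19, 2), … (6 more)
river cycle of g (length 16): (-8, 19, 1), (1, 19, -8), (-8, 13, 7), (7, 15, -6), (-6, 9, 13), (13, 17, -2), (-2, 19, 4), (4, 13, -14), (-14, 15, 3), (3, 15, -14), … (6 more)
cycles differ ⇒ inequivalent

no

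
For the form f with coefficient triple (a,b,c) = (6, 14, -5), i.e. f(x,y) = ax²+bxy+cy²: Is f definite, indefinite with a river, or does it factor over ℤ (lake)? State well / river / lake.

D = b²−4ac = 14² − 4·6·(-5) = 316
D > 0 non-square ⇒ indefinite ⇒ periodic river

river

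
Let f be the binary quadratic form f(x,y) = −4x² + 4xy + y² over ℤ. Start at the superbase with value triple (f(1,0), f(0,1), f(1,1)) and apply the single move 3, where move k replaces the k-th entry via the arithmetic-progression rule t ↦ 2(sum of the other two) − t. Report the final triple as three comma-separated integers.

start (-4,1,1) = (f(1,0),f(0,1),f(1,1))
replace slot 3: 2·((-4)+1) − 1 = -7 → (-4,1,-7)

-4,1,-7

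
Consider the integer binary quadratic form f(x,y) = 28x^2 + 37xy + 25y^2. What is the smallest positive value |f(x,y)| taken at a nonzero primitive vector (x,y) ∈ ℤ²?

translate: b→-19 (≡37 mod 56), so (28,37,25)→(28,-19,16)
flip: (28,-19,16)→(16,19,28)
translate: b→-13 (≡19 mod 32), so (16,19,28)→(16,-13,25)
reduced (well bottom): (16,-13,25) with a≤c, −a<b≤a
well minimum = a = 16

16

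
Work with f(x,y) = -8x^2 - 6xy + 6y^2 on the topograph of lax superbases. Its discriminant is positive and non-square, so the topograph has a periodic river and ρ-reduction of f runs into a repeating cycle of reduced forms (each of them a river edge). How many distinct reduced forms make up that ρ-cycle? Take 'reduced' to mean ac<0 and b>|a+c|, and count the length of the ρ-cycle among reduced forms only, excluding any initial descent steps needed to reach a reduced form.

D = 228, ⌊√D⌋ = 15
descent: ρ → (6,6,-8)  [lands on river]
river: ρ → (-8,10,4)
river: ρ → (4,14,-2)
river: ρ → (-2,14,4)
river: ρ → (4,10,-8)
river: ρ → (-8,6,6)
ρ-cycle length = 6 (tail of 1 descent step not counted)

6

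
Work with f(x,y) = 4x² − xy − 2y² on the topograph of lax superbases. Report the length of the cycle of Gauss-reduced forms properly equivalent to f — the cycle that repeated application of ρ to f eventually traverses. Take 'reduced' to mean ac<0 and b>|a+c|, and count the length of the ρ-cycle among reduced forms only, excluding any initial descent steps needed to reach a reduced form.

D = 33, ⌊√D⌋ = 5
descent: ρ → (-2,5,1)  [lands on river]
river: ρ → (1,5,-2)
river: ρ → (-2,3,3)
river: ρ → (3,3,-2)
ρ-cycle length = 4 (tail of 1 descent step not counted)

4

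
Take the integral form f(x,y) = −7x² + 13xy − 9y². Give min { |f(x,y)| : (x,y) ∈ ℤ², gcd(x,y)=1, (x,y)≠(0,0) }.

translate: b→1 (≡-13 mod 14), so (7,-13,9)→(7,1,3)
flip: (7,1,3)→(3,-1,7)
reduced (well bottom): (3,-1,7) with a≤c, −a<b≤a
well minimum |f| = |-3| = 3 (negative-definite)

3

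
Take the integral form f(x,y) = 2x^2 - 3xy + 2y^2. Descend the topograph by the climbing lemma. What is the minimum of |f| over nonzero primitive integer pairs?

translate: b→1 (≡-3 mod 4), so (2,-3,2)→(2,1,1)
flip: (2,1,1)→(1,-1,2)
translate: b→1 (≡-1 mod 2), so (1,-1,2)→(1,1,2)
reduced (well bottom): (1,1,2) with a≤c, −a<b≤a
well minimum = a = 1

1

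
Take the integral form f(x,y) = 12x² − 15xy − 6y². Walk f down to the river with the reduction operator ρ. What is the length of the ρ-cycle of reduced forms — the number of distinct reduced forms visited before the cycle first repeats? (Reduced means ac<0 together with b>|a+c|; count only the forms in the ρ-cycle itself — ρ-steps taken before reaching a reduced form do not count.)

D = 513, ⌊√D⌋ = 22
descent: ρ → (-6,15,12)  [lands on river]
river: ρ → (12,9,-9)
river: ρ → (-9,9,12)
river: ρ → (12,15,-6)
river: ρ → (-6,21,3)
river: ρ → (3,21,-6)
ρ-cycle length = 6 (tail of 1 descent step not counted)

6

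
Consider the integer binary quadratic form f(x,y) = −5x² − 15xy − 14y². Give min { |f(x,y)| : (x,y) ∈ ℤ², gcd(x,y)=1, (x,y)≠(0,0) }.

translate: b→5 (≡15 mod 10), so (5,15,14)→(5,5,4)
flip: (5,5,4)→(4,-5,5)
translate: b→3 (≡-5 mod 8), so (4,-5,5)→(4,3,4)
reduced (well bottom): (4,3,4) with a≤c, −a<b≤a
well minimum |f| = |-4| = 4 (negative-definite)

4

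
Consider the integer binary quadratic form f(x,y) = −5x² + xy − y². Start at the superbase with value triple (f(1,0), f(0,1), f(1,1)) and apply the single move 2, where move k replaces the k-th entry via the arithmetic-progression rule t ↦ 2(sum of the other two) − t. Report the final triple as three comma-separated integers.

start (-5,-1,-5) = (f(1,0),f(0,1),f(1,1))
replace slot 2: 2·((-5)+(-5)) − (-1) = -19 → (-5,-19,-5)

-5,-19,-5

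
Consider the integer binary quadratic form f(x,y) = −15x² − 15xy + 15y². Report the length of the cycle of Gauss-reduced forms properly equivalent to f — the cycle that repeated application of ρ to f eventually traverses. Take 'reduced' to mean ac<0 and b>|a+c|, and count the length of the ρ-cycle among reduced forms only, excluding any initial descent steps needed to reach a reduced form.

D = 1125, ⌊√D⌋ = 33
descent: ρ → (15,15,-15)  [lands on river]
river: ρ → (-15,15,15)
ρ-cycle length = 2 (tail of 1 descent step not counted)

2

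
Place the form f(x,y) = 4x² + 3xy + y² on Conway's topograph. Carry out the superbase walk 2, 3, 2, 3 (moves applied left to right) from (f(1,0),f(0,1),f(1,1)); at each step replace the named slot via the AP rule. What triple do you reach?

start (4,1,8) = (f(1,0),f(0,1),f(1,1))
replace slot 2: 2·(4+8) − 1 = 23 → (4,23,8)
replace slot 3: 2·(4+23) − 8 = 46 → (4,23,46)
replace slot 2: 2·(4+46) − 23 = 77 → (4,77,46)
replace slot 3: 2·(4+77) − 46 = 116 → (4,77,116)

4,77,116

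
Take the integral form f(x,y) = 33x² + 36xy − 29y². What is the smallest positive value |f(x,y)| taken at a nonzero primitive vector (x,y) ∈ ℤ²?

river: ρ → (-29,22,40)
river: ρ → (40,58,-11)
river: ρ → (-11,52,55)
river: ρ → (55,58,-8)
river: ρ → (-8,70,7)
river: ρ → (7,70,-8)
river: ρ → (-8,58,55)
river: ρ → (55,52,-11)
river: ρ → (-11,58,40)
river: ρ → (40,22,-29)
river: ρ → (-29,36,33)
river: ρ → (33,30,-32)
river: ρ → (-32,34,31)
river: ρ → (31,28,-35)
river: ρ → (-35,42,24)
river: ρ → (24,54,-23)
river: ρ → (-23,38,40)
river: ρ → (40,42,-21)
river: ρ → (-21,42,40)
river: ρ → (40,38,-23)
river: ρ → (-23,54,24)
river: ρ → (24,42,-35)
river: ρ → (-35,28,31)
river: ρ → (31,34,-32)
river: ρ → (-32,30,33)
river: ρ → (33,36,-29)
closes: descent 0, river 26
min |a| on river = 7

7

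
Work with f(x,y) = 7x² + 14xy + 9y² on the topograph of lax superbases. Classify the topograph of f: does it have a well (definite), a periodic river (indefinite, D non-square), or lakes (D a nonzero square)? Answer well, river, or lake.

D = b²−4ac = 14² − 4·7·9 = -56
D < 0 ⇒ definite ⇒ every region one sign ⇒ single well

well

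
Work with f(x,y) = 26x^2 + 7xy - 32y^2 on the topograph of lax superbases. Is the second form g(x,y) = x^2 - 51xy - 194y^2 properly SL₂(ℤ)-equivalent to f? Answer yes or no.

D₁ = 3377, D₂ = 3377
river cycle of f (length 24): (-32, 57, 1), (1, 57, -32), (-32, 7, 26), (26, 45, -13), (-13, 33, 44), (44, 55, -2), (-2, 57, 16), (16, 39, -29), (-29, 19, 26), (26, 33, -22), … (14 more)
river cycle of g (length 24): (1, 57, -32), (-32, 7, 26), (26, 45, -13), (-13, 33, 44), (44, 55, -2), (-2, 57, 16), (16, 39, -29), (-29, 19, 26), (26, 33, -22), (-22, 55, 4), … (14 more)
cycles coincide ⇒ equivalent

yes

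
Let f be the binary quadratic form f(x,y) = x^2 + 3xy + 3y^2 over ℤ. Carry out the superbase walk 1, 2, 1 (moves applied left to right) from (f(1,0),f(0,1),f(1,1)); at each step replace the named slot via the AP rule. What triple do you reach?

start (1,3,7) = (f(1,0),f(0,1),f(1,1))
replace slot 1: 2·(3+7) − 1 = 19 → (19,3,7)
replace slot 2: 2·(19+7) − 3 = 49 → (19,49,7)
replace slot 1: 2·(49+7) − 19 = 93 → (93,49,7)

93,49,7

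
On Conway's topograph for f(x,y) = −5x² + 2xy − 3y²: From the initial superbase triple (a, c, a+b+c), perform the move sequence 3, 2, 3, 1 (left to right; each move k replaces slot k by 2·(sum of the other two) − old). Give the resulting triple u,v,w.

start (-5,-3,-6) = (f(1,0),f(0,1),f(1,1))
replace slot 3: 2·((-5)+(-3)) − (-6) = -10 → (-5,-3,-10)
replace slot 2: 2·((-5)+(-10)) − (-3) = -27 → (-5,-27,-10)
replace slot 3: 2·((-5)+(-27)) − (-10) = -54 → (-5,-27,-54)
replace slot 1: 2·((-27)+(-54)) − (-5) = -157 → (-157,-27,-54)

-157,-27,-54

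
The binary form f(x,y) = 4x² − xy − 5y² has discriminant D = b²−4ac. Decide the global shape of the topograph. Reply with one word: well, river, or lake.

D = b²−4ac = (-1)² − 4·4·(-5) = 81
D = 9² is a perfect square ⇒ form factors over ℤ ⇒ lakes

lake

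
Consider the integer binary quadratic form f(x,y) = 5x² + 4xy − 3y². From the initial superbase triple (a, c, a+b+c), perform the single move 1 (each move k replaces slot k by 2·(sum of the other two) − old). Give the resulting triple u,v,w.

start (5,-3,6) = (f(1,0),f(0,1),f(1,1))
replace slot 1: 2·((-3)+6) − 5 = 1 → (1,-3,6)

1,-3,6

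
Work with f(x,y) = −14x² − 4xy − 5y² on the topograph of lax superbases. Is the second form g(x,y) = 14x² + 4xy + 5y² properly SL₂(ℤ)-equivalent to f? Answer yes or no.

D₁ = -264, D₂ = -264
f is negative-definite; reduce −f:
−f: flip: (14,4,5)→(5,-4,14)
−f: reduced (well bottom): (5,-4,14) with a≤c, −a<b≤a
flip sign back: reduced form of f is (-5,4,-14)
g: flip: (14,4,5)→(5,-4,14)
g: reduced (well bottom): (5,-4,14) with a≤c, −a<b≤a
reduced forms (-5, 4, -14) vs (5, -4, 14) ⇒ inequivalent

no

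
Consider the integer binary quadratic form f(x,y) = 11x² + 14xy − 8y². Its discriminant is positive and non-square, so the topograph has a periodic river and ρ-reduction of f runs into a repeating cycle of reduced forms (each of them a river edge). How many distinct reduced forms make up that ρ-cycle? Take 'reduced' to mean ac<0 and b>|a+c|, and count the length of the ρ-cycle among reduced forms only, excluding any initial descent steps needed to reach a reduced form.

D = 548, ⌊√D⌋ = 23
river: ρ → (-8,18,7)
river: ρ → (7,10,-16)
river: ρ → (-16,22,1)
river: ρ → (1,22,-16)
river: ρ → (-16,10,7)
river: ρ → (7,18,-8)
river: ρ → (-8,14,11)
river: ρ → (11,8,-11)
river: ρ → (-11,14,8)
river: ρ → (8,18,-7)
river: ρ → (-7,10,16)
river: ρ → (16,22,-1)
river: ρ → (-1,22,16)
river: ρ → (16,10,-7)
river: ρ → (-7,18,8)
river: ρ → (8,14,-11)
river: ρ → (-11,8,11)
river: ρ → (11,14,-8)
ρ-cycle length = 18 (tail of 0 descent steps not counted)

18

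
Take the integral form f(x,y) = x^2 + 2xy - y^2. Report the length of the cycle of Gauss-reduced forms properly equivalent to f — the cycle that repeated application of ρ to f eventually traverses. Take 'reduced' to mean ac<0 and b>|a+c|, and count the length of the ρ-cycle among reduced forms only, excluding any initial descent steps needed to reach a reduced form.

D = 8, ⌊√D⌋ = 2
river: ρ → (-1,2,1)
river: ρ → (1,2,-1)
ρ-cycle length = 2 (tail of 0 descent steps not counted)

2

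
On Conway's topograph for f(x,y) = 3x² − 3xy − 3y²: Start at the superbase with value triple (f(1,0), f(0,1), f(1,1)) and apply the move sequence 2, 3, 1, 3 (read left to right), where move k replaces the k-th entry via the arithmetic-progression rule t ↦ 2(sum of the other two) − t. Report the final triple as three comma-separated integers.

start (3,-3,-3) = (f(1,0),f(0,1),f(1,1))
replace slot 2: 2·(3+(-3)) − (-3) = 3 → (3,3,-3)
replace slot 3: 2·(3+3) − (-3) = 15 → (3,3,15)
replace slot 1: 2·(3+15) − 3 = 33 → (33,3,15)
replace slot 3: 2·(33+3) − 15 = 57 → (33,3,57)

33,3,57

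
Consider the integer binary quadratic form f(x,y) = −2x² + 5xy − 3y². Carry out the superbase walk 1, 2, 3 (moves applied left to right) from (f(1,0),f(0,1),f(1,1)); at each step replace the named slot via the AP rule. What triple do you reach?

start (-2,-3,0) = (f(1,0),f(0,1),f(1,1))
replace slot 1: 2·((-3)+0) − (-2) = -4 → (-4,-3,0)
replace slot 2: 2·((-4)+0) − (-3) = -5 → (-4,-5,0)
replace slot 3: 2·((-4)+(-5)) − 0 = -18 → (-4,-5,-18)

-4,-5,-18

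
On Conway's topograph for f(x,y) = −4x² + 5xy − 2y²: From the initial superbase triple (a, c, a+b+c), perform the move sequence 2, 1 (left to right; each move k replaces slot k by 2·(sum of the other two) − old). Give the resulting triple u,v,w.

start (-4,-2,-1) = (f(1,0),f(0,1),f(1,1))
replace slot 2: 2·((-4)+(-1)) − (-2) = -8 → (-4,-8,-1)
replace slot 1: 2·((-8)+(-1)) − (-4) = -14 → (-14,-8,-1)

-14,-8,-1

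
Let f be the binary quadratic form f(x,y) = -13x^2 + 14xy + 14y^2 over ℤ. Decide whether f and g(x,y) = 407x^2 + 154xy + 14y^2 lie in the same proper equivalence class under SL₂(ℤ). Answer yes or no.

D₁ = 924, D₂ = 924
river cycle of f (length 8): (14, 14, -13), (-13, 12, 15), (15, 18, -10), (-10, 22, 11), (11, 22, -10), (-10, 18, 15), (15, 12, -13), (-13, 14, 14)
river cycle of g (length 8): (14, 14, -13), (-13, 12, 15), (15, 18, -10), (-10, 22, 11), (11, 22, -10), (-10, 18, 15), (15, 12, -13), (-13, 14, 14)
cycles coincide ⇒ equivalent

yes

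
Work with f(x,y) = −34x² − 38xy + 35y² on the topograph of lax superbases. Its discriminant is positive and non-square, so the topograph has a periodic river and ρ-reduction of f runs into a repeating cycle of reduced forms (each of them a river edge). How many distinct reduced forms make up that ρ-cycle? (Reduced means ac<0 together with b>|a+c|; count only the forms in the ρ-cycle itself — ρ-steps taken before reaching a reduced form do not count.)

D = 6204, ⌊√D⌋ = 78
descent: ρ → (35,38,-34)  [lands on river]
river: ρ → (-34,30,39)
river: ρ → (39,48,-25)
river: ρ → (-25,52,35)
river: ρ → (35,18,-42)
river: ρ → (-42,66,11)
river: ρ → (11,66,-42)
river: ρ → (-42,18,35)
river: ρ → (35,52,-25)
river: ρ → (-25,48,39)
river: ρ → (39,30,-34)
river: ρ → (-34,38,35)
river: ρ → (35,32,-37)
river: ρ → (-37,42,30)
river: ρ → (30,78,-1)
river: ρ → (-1,78,30)
river: ρ → (30,42,-37)
river: ρ → (-37,32,35)
ρ-cycle length = 18 (tail of 1 descent step not counted)

18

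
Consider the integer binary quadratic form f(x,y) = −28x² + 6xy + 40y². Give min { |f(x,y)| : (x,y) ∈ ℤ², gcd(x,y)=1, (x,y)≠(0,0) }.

descent: ρ → (40,-6,-28)
descent: ρ → (-28,62,6)  [lands on river]
river: ρ → (6,58,-48)
river: ρ → (-48,38,16)
river: ρ → (16,58,-18)
river: ρ → (-18,50,28)
river: ρ → (28,62,-6)
river: ρ → (-6,58,48)
river: ρ → (48,38,-16)
river: ρ → (-16,58,18)
river: ρ → (18,50,-28)
closes: descent 2, river 10
min |a| on river = 6

6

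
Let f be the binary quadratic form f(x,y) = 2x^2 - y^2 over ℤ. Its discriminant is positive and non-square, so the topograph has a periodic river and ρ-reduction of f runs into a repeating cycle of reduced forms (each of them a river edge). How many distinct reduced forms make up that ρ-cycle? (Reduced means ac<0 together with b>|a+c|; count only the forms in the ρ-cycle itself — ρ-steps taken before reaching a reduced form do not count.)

D = 8, ⌊√D⌋ = 2
descent: ρ → (-1,2,1)  [lands on river]
river: ρ → (1,2,-1)
ρ-cycle length = 2 (tail of 1 descent step not counted)

2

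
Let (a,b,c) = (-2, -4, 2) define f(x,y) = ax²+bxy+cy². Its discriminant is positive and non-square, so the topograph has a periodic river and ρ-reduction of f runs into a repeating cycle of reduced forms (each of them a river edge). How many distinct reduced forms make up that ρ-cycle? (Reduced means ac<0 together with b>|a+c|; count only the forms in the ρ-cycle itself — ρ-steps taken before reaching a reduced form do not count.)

D = 32, ⌊√D⌋ = 5
descent: ρ → (2,4,-2)  [lands on river]
river: ρ → (-2,4,2)
ρ-cycle length = 2 (tail of 1 descent step not counted)

2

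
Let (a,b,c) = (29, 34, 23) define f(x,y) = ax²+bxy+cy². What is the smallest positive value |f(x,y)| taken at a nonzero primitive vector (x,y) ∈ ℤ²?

translate: b→-24 (≡34 mod 58), so (29,34,23)→(29,-24,18)
flip: (29,-24,18)→(18,24,29)
translate: b→-12 (≡24 mod 36), so (18,24,29)→(18,-12,23)
reduced (well bottom): (18,-12,23) with a≤c, −a<b≤a
well minimum = a = 18

18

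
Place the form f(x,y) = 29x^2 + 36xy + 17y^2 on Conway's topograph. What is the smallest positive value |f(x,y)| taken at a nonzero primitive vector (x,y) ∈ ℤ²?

translate: b→-22 (≡36 mod 58), so (29,36,17)→(29,-22,10)
flip: (29,-22,10)→(10,22,29)
translate: b→2 (≡22 mod 20), so (10,22,29)→(10,2,17)
reduced (well bottom): (10,2,17) with a≤c, −a<b≤a
well minimum = a = 10

10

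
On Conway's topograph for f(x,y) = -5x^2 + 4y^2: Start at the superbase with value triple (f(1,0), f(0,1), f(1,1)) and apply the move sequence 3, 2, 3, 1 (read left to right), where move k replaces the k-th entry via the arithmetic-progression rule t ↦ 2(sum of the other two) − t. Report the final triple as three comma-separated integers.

start (-5,4,-1) = (f(1,0),f(0,1),f(1,1))
replace slot 3: 2·((-5)+4) − (-1) = -1 → (-5,4,-1)
replace slot 2: 2·((-5)+(-1)) − 4 = -16 → (-5,-16,-1)
replace slot 3: 2·((-5)+(-16)) − (-1) = -41 → (-5,-16,-41)
replace slot 1: 2·((-16)+(-41)) − (-5) = -109 → (-109,-16,-41)

-109,-16,-41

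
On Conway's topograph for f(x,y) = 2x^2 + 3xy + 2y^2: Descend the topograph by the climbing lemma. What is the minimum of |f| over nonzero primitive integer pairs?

translate: b→-1 (≡3 mod 4), so (2,3,2)→(2,-1,1)
flip: (2,-1,1)→(1,1,2)
reduced (well bottom): (1,1,2) with a≤c, −a<b≤a
well minimum = a = 1

1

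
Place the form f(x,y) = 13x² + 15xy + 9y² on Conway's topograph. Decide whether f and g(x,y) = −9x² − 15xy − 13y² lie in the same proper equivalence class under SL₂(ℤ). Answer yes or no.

D₁ = -243, D₂ = -243
f: translate: b→-11 (≡15 mod 26), so (13,15,9)→(13,-11,7)
f: flip: (13,-11,7)→(7,11,13)
f: translate: b→-3 (≡11 mod 14), so (7,11,13)→(7,-3,9)
f: reduced (well bottom): (7,-3,9) with a≤c, −a<b≤a
g is negative-definite; reduce −g:
−g: translate: b→-3 (≡15 mod 18), so (9,15,13)→(9,-3,7)
−g: flip: (9,-3,7)→(7,3,9)
−g: reduced (well bottom): (7,3,9) with a≤c, −a<b≤a
flip sign back: reduced form of g is (-7,-3,-9)
reduced forms (7, -3, 9) vs (-7, -3, -9) ⇒ inequivalent

no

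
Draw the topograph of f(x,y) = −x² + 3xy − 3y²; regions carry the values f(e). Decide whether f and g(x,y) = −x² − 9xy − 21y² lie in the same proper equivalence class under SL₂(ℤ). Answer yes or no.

D₁ = -3, D₂ = -3
f is negative-definite; reduce −f:
−f: translate: b→1 (≡-3 mod 2), so (1,-3,3)→(1,1,1)
−f: reduced (well bottom): (1,1,1) with a≤c, −a<b≤a
flip sign back: reduced form of f is (-1,-1,-1)
g is negative-definite; reduce −g:
−g: translate: b→1 (≡9 mod 2), so (1,9,21)→(1,1,1)
−g: reduced (well bottom): (1,1,1) with a≤c, −a<b≤a
flip sign back: reduced form of g is (-1,-1,-1)
reduced forms (-1, -1, -1) vs (-1, -1, -1) ⇒ equivalent

yes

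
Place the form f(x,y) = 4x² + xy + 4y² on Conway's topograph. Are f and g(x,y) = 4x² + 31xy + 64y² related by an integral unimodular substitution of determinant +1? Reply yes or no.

D₁ = -63, D₂ = -63
f: reduced (well bottom): (4,1,4) with a≤c, −a<b≤a
g: translate: b→-1 (≡31 mod 8), so (4,31,64)→(4,-1,4)
g: flip: (4,-1,4)→(4,1,4)
g: reduced (well bottom): (4,1,4) with a≤c, −a<b≤a
reduced forms (4, 1, 4) vs (4, 1, 4) ⇒ equivalent

yes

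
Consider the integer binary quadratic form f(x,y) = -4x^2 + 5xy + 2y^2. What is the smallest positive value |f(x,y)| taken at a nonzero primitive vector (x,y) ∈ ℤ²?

river: ρ → (2,7,-1)
river: ρ → (-1,7,2)
river: ρ → (2,5,-4)
river: ρ → (-4,3,3)
river: ρ → (3,3,-4)
river: ρ → (-4,5,2)
closes: descent 0, river 6
min |a| on river = 1

1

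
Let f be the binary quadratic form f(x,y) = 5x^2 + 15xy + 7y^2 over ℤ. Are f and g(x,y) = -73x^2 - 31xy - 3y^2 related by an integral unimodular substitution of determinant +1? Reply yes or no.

D₁ = 85, D₂ = 85
river cycle of f (length 6): (-3, 7, 3), (3, 5, -5), (-5, 5, 3), (3, 7, -3), (-3, 5, 5), (5, 5, -3)
river cycle of g (length 6): (-3, 7, 3), (3, 5, -5), (-5, 5, 3), (3, 7, -3), (-3, 5, 5), (5, 5, -3)
cycles coincide ⇒ equivalent

yes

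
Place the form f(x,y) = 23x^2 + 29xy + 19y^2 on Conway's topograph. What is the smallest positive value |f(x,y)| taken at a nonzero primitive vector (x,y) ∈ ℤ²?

translate: b→-17 (≡29 mod 46), so (23,29,19)→(23,-17,13)
flip: (23,-17,13)→(13,17,23)
translate: b→-9 (≡17 mod 26), so (13,17,23)→(13,-9,19)
reduced (well bottom): (13,-9,19) with a≤c, −a<b≤a
well minimum = a = 13

13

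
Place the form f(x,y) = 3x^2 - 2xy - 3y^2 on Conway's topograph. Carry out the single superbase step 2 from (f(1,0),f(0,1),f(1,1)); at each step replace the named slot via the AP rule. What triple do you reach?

start (3,-3,-2) = (f(1,0),f(0,1),f(1,1))
replace slot 2: 2·(3+(-2)) − (-3) = 5 → (3,5,-2)

3,5,-2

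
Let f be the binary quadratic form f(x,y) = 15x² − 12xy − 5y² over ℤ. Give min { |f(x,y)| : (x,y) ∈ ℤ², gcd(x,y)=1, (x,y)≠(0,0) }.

descent: ρ → (-5,12,15)  [lands on river]
river: ρ → (15,18,-2)
river: ρ → (-2,18,15)
river: ρ → (15,12,-5)
river: ρ → (-5,18,6)
river: ρ → (6,18,-5)
closes: descent 1, river 6
min |a| on river = 2

2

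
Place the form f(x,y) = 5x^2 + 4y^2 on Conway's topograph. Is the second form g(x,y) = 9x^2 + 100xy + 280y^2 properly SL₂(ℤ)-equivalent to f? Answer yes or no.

D₁ = -80, D₂ = -80
f: flip: (5,0,4)→(4,0,5)
f: reduced (well bottom): (4,0,5) with a≤c, −a<b≤a
g: translate: b→-8 (≡100 mod 18), so (9,100,280)→(9,-8,4)
g: flip: (9,-8,4)→(4,8,9)
g: translate: b→0 (≡8 mod 8), so (4,8,9)→(4,0,5)
g: reduced (well bottom): (4,0,5) with a≤c, −a<b≤a
reduced forms (4, 0, 5) vs (4, 0, 5) ⇒ equivalent

yes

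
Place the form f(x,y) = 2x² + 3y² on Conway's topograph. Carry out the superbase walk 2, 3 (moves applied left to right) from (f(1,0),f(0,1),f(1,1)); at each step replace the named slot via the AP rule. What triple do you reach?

start (2,3,5) = (f(1,0),f(0,1),f(1,1))
replace slot 2: 2·(2+5) − 3 = 11 → (2,11,5)
replace slot 3: 2·(2+11) − 5 = 21 → (2,11,21)

2,11,21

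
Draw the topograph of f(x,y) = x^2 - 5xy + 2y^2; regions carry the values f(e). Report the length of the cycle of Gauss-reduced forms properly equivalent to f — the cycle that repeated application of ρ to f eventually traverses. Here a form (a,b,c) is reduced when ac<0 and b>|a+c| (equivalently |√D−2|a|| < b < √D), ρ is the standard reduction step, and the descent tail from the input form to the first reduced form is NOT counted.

D = 17, ⌊√D⌋ = 4
descent: ρ → (2,1,-2)  [lands on river]
river: ρ → (-2,3,1)
river: ρ → (1,3,-2)
river: ρ → (-2,1,2)
river: ρ → (2,3,-1)
river: ρ → (-1,3,2)
ρ-cycle length = 6 (tail of 1 descent step not counted)

6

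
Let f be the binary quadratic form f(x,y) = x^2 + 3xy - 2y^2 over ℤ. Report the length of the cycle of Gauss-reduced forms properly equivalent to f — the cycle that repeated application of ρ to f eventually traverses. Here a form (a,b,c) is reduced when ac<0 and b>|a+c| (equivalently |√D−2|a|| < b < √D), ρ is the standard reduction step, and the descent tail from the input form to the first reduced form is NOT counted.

D = 17, ⌊√D⌋ = 4
river: ρ → (-2,1,2)
river: ρ → (2,3,-1)
river: ρ → (-1,3,2)
river: ρ → (2,1,-2)
river: ρ → (-2,3,1)
river: ρ → (1,3,-2)
ρ-cycle length = 6 (tail of 0 descent steps not counted)

6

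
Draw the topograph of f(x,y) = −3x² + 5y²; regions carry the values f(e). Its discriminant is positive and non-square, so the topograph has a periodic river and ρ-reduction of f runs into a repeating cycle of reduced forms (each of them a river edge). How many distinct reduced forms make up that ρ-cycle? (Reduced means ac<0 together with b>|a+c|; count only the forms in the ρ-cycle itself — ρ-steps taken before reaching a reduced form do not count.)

D = 60, ⌊√D⌋ = 7
descent: ρ → (5,0,-3)
descent: ρ → (-3,6,2)  [lands on river]
river: ρ → (2,6,-3)
ρ-cycle length = 2 (tail of 2 descent steps not counted)

2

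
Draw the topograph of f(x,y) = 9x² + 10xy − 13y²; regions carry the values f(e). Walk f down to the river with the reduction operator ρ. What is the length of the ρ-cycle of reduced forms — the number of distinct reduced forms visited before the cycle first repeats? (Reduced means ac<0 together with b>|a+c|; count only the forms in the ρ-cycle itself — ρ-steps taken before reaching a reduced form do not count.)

D = 568, ⌊√D⌋ = 23
river: ρ → (-13,16,6)
river: ρ → (6,20,-7)
river: ρ → (-7,22,3)
river: ρ → (3,20,-14)
river: ρ → (-14,8,9)
river: ρ → (9,10,-13)
ρ-cycle length = 6 (tail of 0 descent steps not counted)

6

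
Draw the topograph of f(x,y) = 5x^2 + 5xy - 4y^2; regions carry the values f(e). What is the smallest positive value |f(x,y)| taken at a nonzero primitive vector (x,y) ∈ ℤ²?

river: ρ → (-4,3,6)
river: ρ → (6,9,-1)
river: ρ → (-1,9,6)
river: ρ → (6,3,-4)
river: ρ → (-4,5,5)
river: ρ → (5,5,-4)
closes: descent 0, river 6
min |a| on river = 1

1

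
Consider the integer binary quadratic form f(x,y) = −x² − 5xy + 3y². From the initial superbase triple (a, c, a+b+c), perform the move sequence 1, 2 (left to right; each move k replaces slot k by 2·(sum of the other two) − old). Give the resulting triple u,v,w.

start (-1,3,-3) = (f(1,0),f(0,1),f(1,1))
replace slot 1: 2·(3+(-3)) − (-1) = 1 → (1,3,-3)
replace slot 2: 2·(1+(-3)) − 3 = -7 → (1,-7,-3)

1,-7,-3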